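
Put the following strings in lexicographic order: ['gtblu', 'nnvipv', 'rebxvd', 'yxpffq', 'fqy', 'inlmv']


Compare strings character by character (the first differing letter decides):
  'fqy' < 'gtblu' since 'f' < 'g' at position 1
  'gtblu' < 'inlmv' since 'g' < 'i' at position 1
  'inlmv' < 'nnvipv' since 'i' < 'n' at position 1
  'nnvipv' < 'rebxvd' since 'n' < 'r' at position 1
  'rebxvd' < 'yxpffq' since 'r' < 'y' at position 1
Chaining these comparisons gives the alphabetical order.
Final answer: ['fqy', 'gtblu', 'inlmv', 'nnvipv', 'rebxvd', 'yxpffq']


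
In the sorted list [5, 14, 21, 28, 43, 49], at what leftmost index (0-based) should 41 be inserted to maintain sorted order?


List is sorted: [5, 14, 21, 28, 43, 49]
We need the leftmost position where 41 can be inserted, i.e. the first index whose element is >= 41 (or the end of the list if none is).
Binary search with low=0, high=6 (0-based indices):
  low=0, high=6, mid=3: a[3]=28 < 41, so low = 4
  low=4, high=6, mid=5: a[5]=49 >= 41, so high = 5
  low=4, high=5, mid=4: a[4]=43 >= 41, so high = 4
Now low = high = 4, so the insertion index is 4.
Final answer: 4


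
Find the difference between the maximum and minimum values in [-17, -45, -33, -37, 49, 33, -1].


Maximum value: 49
Minimum value: -45
Range = 49 - (-45) = 94
Final answer: 94


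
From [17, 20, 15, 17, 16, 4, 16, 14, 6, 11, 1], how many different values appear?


List all unique values:
Distinct values: [1, 4, 6, 11, 14, 15, 16, 17, 20]
Count = 9
Final answer: 9


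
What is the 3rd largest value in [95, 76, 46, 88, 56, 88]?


Sort descending: [95, 88, 88, 76, 56, 46]
The 3rd element (1-indexed) is at index 2.
Value = 88
Final answer: 88


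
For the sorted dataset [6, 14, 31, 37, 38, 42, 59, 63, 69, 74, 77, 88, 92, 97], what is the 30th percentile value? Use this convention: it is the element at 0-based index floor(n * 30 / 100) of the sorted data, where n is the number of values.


The dataset has n = 14 elements.
Index = floor(14 * 30 / 100) = floor(420 / 100) = floor(4.2) = 4
Counting from index 0 in the sorted data, the element at index 4 is 38.
Final answer: 38


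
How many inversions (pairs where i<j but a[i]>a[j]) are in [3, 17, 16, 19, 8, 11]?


For each element, count the later elements that are smaller than it:
  3 (index 0): smaller elements after it = [] -> 0
  17 (index 1): smaller elements after it = [16, 8, 11] -> 3
  16 (index 2): smaller elements after it = [8, 11] -> 2
  19 (index 3): smaller elements after it = [8, 11] -> 2
  8 (index 4): smaller elements after it = [] -> 0
Total inversions = 0 + 3 + 2 + 2 + 0 = 7
Final answer: 7


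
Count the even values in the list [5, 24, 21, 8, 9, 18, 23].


Check each element:
  5 is odd
  24 is even
  21 is odd
  8 is even
  9 is odd
  18 is even
  23 is odd
Evens: [24, 8, 18]
Count of evens = 3
Final answer: 3


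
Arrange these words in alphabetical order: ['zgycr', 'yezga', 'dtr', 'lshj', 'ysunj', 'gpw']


Compare strings character by character (the first differing letter decides):
  'dtr' < 'gpw' since 'd' < 'g' at position 1
  'gpw' < 'lshj' since 'g' < 'l' at position 1
  'lshj' < 'yezga' since 'l' < 'y' at position 1
  'yezga' < 'ysunj' since 'e' < 's' at position 2
  'ysunj' < 'zgycr' since 'y' < 'z' at position 1
Chaining these comparisons gives the alphabetical order.
Final answer: ['dtr', 'gpw', 'lshj', 'yezga', 'ysunj', 'zgycr']


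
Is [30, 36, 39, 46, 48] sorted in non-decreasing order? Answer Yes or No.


Check consecutive pairs:
  30 <= 36? True
  36 <= 39? True
  39 <= 46? True
  46 <= 48? True
Every consecutive pair is in order, so the list is non-decreasing.
Final answer: Yes


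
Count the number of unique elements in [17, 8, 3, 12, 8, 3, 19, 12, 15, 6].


List all unique values:
Distinct values: [3, 6, 8, 12, 15, 17, 19]
Count = 7
Final answer: 7


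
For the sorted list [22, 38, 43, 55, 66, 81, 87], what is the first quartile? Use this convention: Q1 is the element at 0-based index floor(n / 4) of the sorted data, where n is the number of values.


The list has n = 7 elements.
Q1 index = floor(7 / 4) = floor(1.75) = 1
Counting from index 0 in the sorted data, the element at index 1 is 38.
Final answer: 38


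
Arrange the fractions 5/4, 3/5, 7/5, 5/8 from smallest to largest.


Convert to decimal for comparison:
  5/4 = 1.25
  3/5 = 0.6
  7/5 = 1.4
  5/8 = 0.625
Decimals in increasing order: 0.6 < 0.625 < 1.25 < 1.4
Writing each back as its fraction gives the sorted order.
Final answer: 3/5, 5/8, 5/4, 7/5


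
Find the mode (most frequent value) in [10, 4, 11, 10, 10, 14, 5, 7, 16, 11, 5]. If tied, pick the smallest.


Count the frequency of each value:
  4 appears 1 time(s)
  5 appears 2 time(s)
  7 appears 1 time(s)
  10 appears 3 time(s)
  11 appears 2 time(s)
  14 appears 1 time(s)
  16 appears 1 time(s)
Maximum frequency is 3.
Only 10 reaches that frequency, so it is the mode.
Final answer: 10


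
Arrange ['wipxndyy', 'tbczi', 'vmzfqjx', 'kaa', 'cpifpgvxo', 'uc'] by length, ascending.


Compute lengths:
  'wipxndyy' has length 8
  'tbczi' has length 5
  'vmzfqjx' has length 7
  'kaa' has length 3
  'cpifpgvxo' has length 9
  'uc' has length 2
Lengths in increasing order: 2 < 3 < 5 < 7 < 8 < 9
Listing the words in that order gives the answer.
Final answer: ['uc', 'kaa', 'tbczi', 'vmzfqjx', 'wipxndyy', 'cpifpgvxo']


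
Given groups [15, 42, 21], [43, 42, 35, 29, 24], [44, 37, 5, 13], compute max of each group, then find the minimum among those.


Find max of each group:
  Group 1: [15, 42, 21] -> max = 42
  Group 2: [43, 42, 35, 29, 24] -> max = 43
  Group 3: [44, 37, 5, 13] -> max = 44
Maxes: [42, 43, 44]
Minimum of maxes = 42
Final answer: 42


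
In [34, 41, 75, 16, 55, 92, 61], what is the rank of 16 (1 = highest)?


Sort descending: [92, 75, 61, 55, 41, 34, 16]
Find 16 in the sorted list.
16 is at position 7.
Final answer: 7


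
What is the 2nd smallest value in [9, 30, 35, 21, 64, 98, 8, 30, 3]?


Sort ascending: [3, 8, 9, 21, 30, 30, 35, 64, 98]
The 2nd element (1-indexed) is at index 1.
Value = 8
Final answer: 8


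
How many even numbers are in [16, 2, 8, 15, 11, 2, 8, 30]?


Check each element:
  16 is even
  2 is even
  8 is even
  15 is odd
  11 is odd
  2 is even
  8 is even
  30 is even
Evens: [16, 2, 8, 2, 8, 30]
Count of evens = 6
Final answer: 6


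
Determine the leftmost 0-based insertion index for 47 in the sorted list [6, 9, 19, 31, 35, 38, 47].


List is sorted: [6, 9, 19, 31, 35, 38, 47]
We need the leftmost position where 47 can be inserted, i.e. the first index whose element is >= 47 (or the end of the list if none is).
Binary search with low=0, high=7 (0-based indices):
  low=0, high=7, mid=3: a[3]=31 < 47, so low = 4
  low=4, high=7, mid=5: a[5]=38 < 47, so low = 6
  low=6, high=7, mid=6: a[6]=47 >= 47, so high = 6
Now low = high = 6, so the insertion index is 6.
Final answer: 6


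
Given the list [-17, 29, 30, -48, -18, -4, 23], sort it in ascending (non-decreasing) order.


Original list: [-17, 29, 30, -48, -18, -4, 23]
Repeatedly take the smallest remaining element:
  Remaining [-17, 29, 30, -48, -18, -4, 23] -> smallest is -48
  Remaining [-17, 29, 30, -18, -4, 23] -> smallest is -18
  Remaining [-17, 29, 30, -4, 23] -> smallest is -17
  Remaining [29, 30, -4, 23] -> smallest is -4
  Remaining [29, 30, 23] -> smallest is 23
  Remaining [29, 30] -> smallest is 29
  Remaining [30] -> smallest is 30
Collecting the picks in order gives the sorted list.
Final answer: [-48, -18, -17, -4, 23, 29, 30]


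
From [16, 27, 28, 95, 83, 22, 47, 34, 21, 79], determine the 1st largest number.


Sort descending: [95, 83, 79, 47, 34, 28, 27, 22, 21, 16]
The 1st element (1-indexed) is at index 0.
Value = 95
Final answer: 95


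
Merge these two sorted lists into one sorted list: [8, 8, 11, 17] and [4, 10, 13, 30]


List A: [8, 8, 11, 17]
List B: [4, 10, 13, 30]
Repeatedly compare the front elements and take the smaller:
  8 vs 4 -> take 4
  8 vs 10 -> take 8
  8 vs 10 -> take 8
  11 vs 10 -> take 10
  11 vs 13 -> take 11
  17 vs 13 -> take 13
  17 vs 30 -> take 17
  A is exhausted; append the rest of B: [30]
Final answer: [4, 8, 8, 10, 11, 13, 17, 30]


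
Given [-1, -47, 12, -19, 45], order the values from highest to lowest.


Original list: [-1, -47, 12, -19, 45]
Repeatedly take the largest remaining element:
  Remaining [-1, -47, 12, -19, 45] -> largest is 45
  Remaining [-1, -47, 12, -19] -> largest is 12
  Remaining [-1, -47, -19] -> largest is -1
  Remaining [-47, -19] -> largest is -19
  Remaining [-47] -> largest is -47
Collecting the picks in order gives the descending list.
Final answer: [45, 12, -1, -19, -47]


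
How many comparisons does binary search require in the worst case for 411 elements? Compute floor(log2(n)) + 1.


Binary search halves the search space each step.
Maximum comparisons = floor(log2(411)) + 1
log2(411) = 8.683
floor(log2(411)) = 8, so 8 + 1 = 9
Final answer: 9


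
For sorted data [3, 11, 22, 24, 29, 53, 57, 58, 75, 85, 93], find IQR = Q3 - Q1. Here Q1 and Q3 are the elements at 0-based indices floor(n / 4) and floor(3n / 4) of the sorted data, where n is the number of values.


The data has n = 11 elements.
Q1 index = floor(11 / 4) = floor(2.75) = 2; Q3 index = floor(3 * 11 / 4) = floor(8.25) = 8
Q1 = element at index 2 = 22
Q3 = element at index 8 = 75
IQR = 75 - 22 = 53
Final answer: 53


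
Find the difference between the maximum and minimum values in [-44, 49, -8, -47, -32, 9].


Maximum value: 49
Minimum value: -47
Range = 49 - (-47) = 96
Final answer: 96


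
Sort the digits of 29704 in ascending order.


The number 29704 has digits: 2, 9, 7, 0, 4
Sorted: 0, 2, 4, 7, 9
Joining the sorted digits gives the result.
Final answer: 02479


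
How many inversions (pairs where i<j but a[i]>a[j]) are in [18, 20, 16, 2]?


For each element, count the later elements that are smaller than it:
  18 (index 0): smaller elements after it = [16, 2] -> 2
  20 (index 1): smaller elements after it = [16, 2] -> 2
  16 (index 2): smaller elements after it = [2] -> 1
Total inversions = 2 + 2 + 1 = 5
Final answer: 5


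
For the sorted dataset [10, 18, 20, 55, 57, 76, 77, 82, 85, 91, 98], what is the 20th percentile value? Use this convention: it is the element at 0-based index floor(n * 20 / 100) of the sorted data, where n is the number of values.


The dataset has n = 11 elements.
Index = floor(11 * 20 / 100) = floor(220 / 100) = floor(2.2) = 2
Counting from index 0 in the sorted data, the element at index 2 is 20.
Final answer: 20


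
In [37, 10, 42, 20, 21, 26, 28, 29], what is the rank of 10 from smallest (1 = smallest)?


Sort ascending: [10, 20, 21, 26, 28, 29, 37, 42]
Find 10 in the sorted list.
10 is at position 1 (1-indexed).
Final answer: 1


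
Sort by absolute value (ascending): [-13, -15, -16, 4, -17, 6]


Compute absolute values:
  |-13| = 13
  |-15| = 15
  |-16| = 16
  |4| = 4
  |-17| = 17
  |6| = 6
Absolute values in increasing order: 4 < 6 < 13 < 15 < 16 < 17
Listing the original numbers in that order gives the answer.
Final answer: [4, 6, -13, -15, -16, -17]


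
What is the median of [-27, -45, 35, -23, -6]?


First, sort the list: [-45, -27, -23, -6, 35]
The list has 5 elements (odd count).
The middle index is 2 (0-based), and the element there is -23.
Final answer: -23


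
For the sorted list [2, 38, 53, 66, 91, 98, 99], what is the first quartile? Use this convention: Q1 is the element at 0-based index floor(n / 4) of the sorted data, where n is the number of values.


The list has n = 7 elements.
Q1 index = floor(7 / 4) = floor(1.75) = 1
Counting from index 0 in the sorted data, the element at index 1 is 38.
Final answer: 38


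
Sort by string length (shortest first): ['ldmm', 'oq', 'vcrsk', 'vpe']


Compute lengths:
  'ldmm' has length 4
  'oq' has length 2
  'vcrsk' has length 5
  'vpe' has length 3
Lengths in increasing order: 2 < 3 < 4 < 5
Listing the words in that order gives the answer.
Final answer: ['oq', 'vpe', 'ldmm', 'vcrsk']


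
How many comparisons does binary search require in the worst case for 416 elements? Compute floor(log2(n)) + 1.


Binary search halves the search space each step.
Maximum comparisons = floor(log2(416)) + 1
log2(416) = 8.7004
floor(log2(416)) = 8, so 8 + 1 = 9
Final answer: 9


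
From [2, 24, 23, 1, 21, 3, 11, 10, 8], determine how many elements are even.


Check each element:
  2 is even
  24 is even
  23 is odd
  1 is odd
  21 is odd
  3 is odd
  11 is odd
  10 is even
  8 is even
Evens: [2, 24, 10, 8]
Count of evens = 4
Final answer: 4


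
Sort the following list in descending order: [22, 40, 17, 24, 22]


Original list: [22, 40, 17, 24, 22]
Repeatedly take the largest remaining element:
  Remaining [22, 40, 17, 24, 22] -> largest is 40
  Remaining [22, 17, 24, 22] -> largest is 24
  Remaining [22, 17, 22] -> largest is 22
  Remaining [17, 22] -> largest is 22
  Remaining [17] -> largest is 17
Collecting the picks in order gives the descending list.
Final answer: [40, 24, 22, 22, 17]


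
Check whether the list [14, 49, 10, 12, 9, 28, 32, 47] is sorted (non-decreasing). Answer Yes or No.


Check consecutive pairs:
  14 <= 49? True
  49 <= 10? False
  10 <= 12? True
  12 <= 9? False
  9 <= 28? True
  28 <= 32? True
  32 <= 47? True
2 consecutive pair(s) are out of order, so the list is not sorted.
Final answer: No


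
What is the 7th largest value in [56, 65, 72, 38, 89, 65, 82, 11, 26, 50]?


Sort descending: [89, 82, 72, 65, 65, 56, 50, 38, 26, 11]
The 7th element (1-indexed) is at index 6.
Value = 50
Final answer: 50


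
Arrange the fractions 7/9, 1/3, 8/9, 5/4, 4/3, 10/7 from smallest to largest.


Convert to decimal for comparison:
  7/9 = 0.7778
  1/3 = 0.3333
  8/9 = 0.8889
  5/4 = 1.25
  4/3 = 1.3333
  10/7 = 1.4286
Decimals in increasing order: 0.3333 < 0.7778 < 0.8889 < 1.25 < 1.3333 < 1.4286
Writing each back as its fraction gives the sorted order.
Final answer: 1/3, 7/9, 8/9, 5/4, 4/3, 10/7


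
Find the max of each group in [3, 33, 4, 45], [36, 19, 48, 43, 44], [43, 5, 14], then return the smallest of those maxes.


Find max of each group:
  Group 1: [3, 33, 4, 45] -> max = 45
  Group 2: [36, 19, 48, 43, 44] -> max = 48
  Group 3: [43, 5, 14] -> max = 43
Maxes: [45, 48, 43]
Minimum of maxes = 43
Final answer: 43


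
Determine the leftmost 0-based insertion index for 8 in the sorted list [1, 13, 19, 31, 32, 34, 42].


List is sorted: [1, 13, 19, 31, 32, 34, 42]
We need the leftmost position where 8 can be inserted, i.e. the first index whose element is >= 8 (or the end of the list if none is).
Binary search with low=0, high=7 (0-based indices):
  low=0, high=7, mid=3: a[3]=31 >= 8, so high = 3
  low=0, high=3, mid=1: a[1]=13 >= 8, so high = 1
  low=0, high=1, mid=0: a[0]=1 < 8, so low = 1
Now low = high = 1, so the insertion index is 1.
Final answer: 1


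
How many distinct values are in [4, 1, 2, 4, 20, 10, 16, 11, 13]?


List all unique values:
Distinct values: [1, 2, 4, 10, 11, 13, 16, 20]
Count = 8
Final answer: 8


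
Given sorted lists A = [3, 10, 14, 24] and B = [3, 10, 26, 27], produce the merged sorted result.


List A: [3, 10, 14, 24]
List B: [3, 10, 26, 27]
Repeatedly compare the front elements and take the smaller:
  3 vs 3 -> take 3
  10 vs 3 -> take 3
  10 vs 10 -> take 10
  14 vs 10 -> take 10
  14 vs 26 -> take 14
  24 vs 26 -> take 24
  A is exhausted; append the rest of B: [26, 27]
Final answer: [3, 3, 10, 10, 14, 24, 26, 27]


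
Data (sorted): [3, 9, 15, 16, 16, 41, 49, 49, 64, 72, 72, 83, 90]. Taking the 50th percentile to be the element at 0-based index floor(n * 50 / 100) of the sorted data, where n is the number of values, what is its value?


The dataset has n = 13 elements.
Index = floor(13 * 50 / 100) = floor(650 / 100) = floor(6.5) = 6
Counting from index 0 in the sorted data, the element at index 6 is 49.
Final answer: 49


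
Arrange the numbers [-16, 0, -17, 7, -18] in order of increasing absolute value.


Compute absolute values:
  |-16| = 16
  |0| = 0
  |-17| = 17
  |7| = 7
  |-18| = 18
Absolute values in increasing order: 0 < 7 < 16 < 17 < 18
Listing the original numbers in that order gives the answer.
Final answer: [0, 7, -16, -17, -18]


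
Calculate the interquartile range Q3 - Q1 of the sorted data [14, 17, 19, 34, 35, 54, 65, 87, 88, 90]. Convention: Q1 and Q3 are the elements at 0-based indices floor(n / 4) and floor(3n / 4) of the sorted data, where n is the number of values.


The data has n = 10 elements.
Q1 index = floor(10 / 4) = floor(2.5) = 2; Q3 index = floor(3 * 10 / 4) = floor(7.5) = 7
Q1 = element at index 2 = 19
Q3 = element at index 7 = 87
IQR = 87 - 19 = 68
Final answer: 68


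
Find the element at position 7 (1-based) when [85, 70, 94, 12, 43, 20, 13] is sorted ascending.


Sort ascending: [12, 13, 20, 43, 70, 85, 94]
The 7th element (1-indexed) is at index 6.
Value = 94
Final answer: 94


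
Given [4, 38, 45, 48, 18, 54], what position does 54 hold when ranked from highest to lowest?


Sort descending: [54, 48, 45, 38, 18, 4]
Find 54 in the sorted list.
54 is at position 1.
Final answer: 1


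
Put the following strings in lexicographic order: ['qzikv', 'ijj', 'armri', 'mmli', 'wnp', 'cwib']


Compare strings character by character (the first differing letter decides):
  'armri' < 'cwib' since 'a' < 'c' at position 1
  'cwib' < 'ijj' since 'c' < 'i' at position 1
  'ijj' < 'mmli' since 'i' < 'm' at position 1
  'mmli' < 'qzikv' since 'm' < 'q' at position 1
  'qzikv' < 'wnp' since 'q' < 'w' at position 1
Chaining these comparisons gives the alphabetical order.
Final answer: ['armri', 'cwib', 'ijj', 'mmli', 'qzikv', 'wnp']


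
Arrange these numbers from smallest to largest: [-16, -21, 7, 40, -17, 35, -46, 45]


Original list: [-16, -21, 7, 40, -17, 35, -46, 45]
Repeatedly take the smallest remaining element:
  Remaining [-16, -21, 7, 40, -17, 35, -46, 45] -> smallest is -46
  Remaining [-16, -21, 7, 40, -17, 35, 45] -> smallest is -21
  Remaining [-16, 7, 40, -17, 35, 45] -> smallest is -17
  Remaining [-16, 7, 40, 35, 45] -> smallest is -16
  Remaining [7, 40, 35, 45] -> smallest is 7
  Remaining [40, 35, 45] -> smallest is 35
  Remaining [40, 45] -> smallest is 40
  Remaining [45] -> smallest is 45
Collecting the picks in order gives the sorted list.
Final answer: [-46, -21, -17, -16, 7, 35, 40, 45]


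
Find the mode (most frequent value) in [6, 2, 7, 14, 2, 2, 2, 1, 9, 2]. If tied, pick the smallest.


Count the frequency of each value:
  1 appears 1 time(s)
  2 appears 5 time(s)
  6 appears 1 time(s)
  7 appears 1 time(s)
  9 appears 1 time(s)
  14 appears 1 time(s)
Maximum frequency is 5.
Only 2 reaches that frequency, so it is the mode.
Final answer: 2


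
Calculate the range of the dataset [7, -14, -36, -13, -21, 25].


Maximum value: 25
Minimum value: -36
Range = 25 - (-36) = 61
Final answer: 61


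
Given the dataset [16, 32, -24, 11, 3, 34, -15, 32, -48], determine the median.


First, sort the list: [-48, -24, -15, 3, 11, 16, 32, 32, 34]
The list has 9 elements (odd count).
The middle index is 4 (0-based), and the element there is 11.
Final answer: 11


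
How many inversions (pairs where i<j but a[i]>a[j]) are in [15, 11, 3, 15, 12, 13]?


For each element, count the later elements that are smaller than it:
  15 (index 0): smaller elements after it = [11, 3, 12, 13] -> 4
  11 (index 1): smaller elements after it = [3] -> 1
  3 (index 2): smaller elements after it = [] -> 0
  15 (index 3): smaller elements after it = [12, 13] -> 2
  12 (index 4): smaller elements after it = [] -> 0
Total inversions = 4 + 1 + 0 + 2 + 0 = 7
Final answer: 7


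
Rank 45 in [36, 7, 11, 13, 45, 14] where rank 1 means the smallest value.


Sort ascending: [7, 11, 13, 14, 36, 45]
Find 45 in the sorted list.
45 is at position 6 (1-indexed).
Final answer: 6


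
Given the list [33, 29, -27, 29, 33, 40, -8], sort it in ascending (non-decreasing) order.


Original list: [33, 29, -27, 29, 33, 40, -8]
Repeatedly take the smallest remaining element:
  Remaining [33, 29, -27, 29, 33, 40, -8] -> smallest is -27
  Remaining [33, 29, 29, 33, 40, -8] -> smallest is -8
  Remaining [33, 29, 29, 33, 40] -> smallest is 29
  Remaining [33, 29, 33, 40] -> smallest is 29
  Remaining [33, 33, 40] -> smallest is 33
  Remaining [33, 40] -> smallest is 33
  Remaining [40] -> smallest is 40
Collecting the picks in order gives the sorted list.
Final answer: [-27, -8, 29, 29, 33, 33, 40]


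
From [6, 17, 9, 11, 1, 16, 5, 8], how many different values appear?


List all unique values:
Distinct values: [1, 5, 6, 8, 9, 11, 16, 17]
Count = 8
Final answer: 8


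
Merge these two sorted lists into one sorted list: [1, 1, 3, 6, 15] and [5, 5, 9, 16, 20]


List A: [1, 1, 3, 6, 15]
List B: [5, 5, 9, 16, 20]
Repeatedly compare the front elements and take the smaller:
  1 vs 5 -> take 1
  1 vs 5 -> take 1
  3 vs 5 -> take 3
  6 vs 5 -> take 5
  6 vs 5 -> take 5
  6 vs 9 -> take 6
  15 vs 9 -> take 9
  15 vs 16 -> take 15
  A is exhausted; append the rest of B: [16, 20]
Final answer: [1, 1, 3, 5, 5, 6, 9, 15, 16, 20]


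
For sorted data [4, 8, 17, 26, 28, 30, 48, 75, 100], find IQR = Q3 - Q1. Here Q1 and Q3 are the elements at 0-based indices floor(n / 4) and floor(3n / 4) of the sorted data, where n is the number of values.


The data has n = 9 elements.
Q1 index = floor(9 / 4) = floor(2.25) = 2; Q3 index = floor(3 * 9 / 4) = floor(6.75) = 6
Q1 = element at index 2 = 17
Q3 = element at index 6 = 48
IQR = 48 - 17 = 31
Final answer: 31


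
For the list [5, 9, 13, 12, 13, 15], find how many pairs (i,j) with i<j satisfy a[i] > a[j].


For each element, count the later elements that are smaller than it:
  5 (index 0): smaller elements after it = [] -> 0
  9 (index 1): smaller elements after it = [] -> 0
  13 (index 2): smaller elements after it = [12] -> 1
  12 (index 3): smaller elements after it = [] -> 0
  13 (index 4): smaller elements after it = [] -> 0
Total inversions = 0 + 0 + 1 + 0 + 0 = 1
Final answer: 1


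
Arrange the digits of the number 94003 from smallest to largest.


The number 94003 has digits: 9, 4, 0, 0, 3
Sorted: 0, 0, 3, 4, 9
Joining the sorted digits gives the result.
Final answer: 00349


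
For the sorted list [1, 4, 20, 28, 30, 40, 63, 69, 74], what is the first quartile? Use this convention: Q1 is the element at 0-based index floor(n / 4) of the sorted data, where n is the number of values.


The list has n = 9 elements.
Q1 index = floor(9 / 4) = floor(2.25) = 2
Counting from index 0 in the sorted data, the element at index 2 is 20.
Final answer: 20


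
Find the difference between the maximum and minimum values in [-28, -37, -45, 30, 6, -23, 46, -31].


Maximum value: 46
Minimum value: -45
Range = 46 - (-45) = 91
Final answer: 91


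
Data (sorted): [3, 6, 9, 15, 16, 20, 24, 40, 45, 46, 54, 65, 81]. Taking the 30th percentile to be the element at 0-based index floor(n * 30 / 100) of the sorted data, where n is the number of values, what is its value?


The dataset has n = 13 elements.
Index = floor(13 * 30 / 100) = floor(390 / 100) = floor(3.9) = 3
Counting from index 0 in the sorted data, the element at index 3 is 15.
Final answer: 15


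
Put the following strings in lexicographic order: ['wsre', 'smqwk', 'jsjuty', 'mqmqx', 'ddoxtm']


Compare strings character by character (the first differing letter decides):
  'ddoxtm' < 'jsjuty' since 'd' < 'j' at position 1
  'jsjuty' < 'mqmqx' since 'j' < 'm' at position 1
  'mqmqx' < 'smqwk' since 'm' < 's' at position 1
  'smqwk' < 'wsre' since 's' < 'w' at position 1
Chaining these comparisons gives the alphabetical order.
Final answer: ['ddoxtm', 'jsjuty', 'mqmqx', 'smqwk', 'wsre']


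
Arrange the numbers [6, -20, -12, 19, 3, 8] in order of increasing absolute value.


Compute absolute values:
  |6| = 6
  |-20| = 20
  |-12| = 12
  |19| = 19
  |3| = 3
  |8| = 8
Absolute values in increasing order: 3 < 6 < 8 < 12 < 19 < 20
Listing the original numbers in that order gives the answer.
Final answer: [3, 6, 8, -12, 19, -20]


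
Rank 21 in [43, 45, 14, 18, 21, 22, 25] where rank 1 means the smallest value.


Sort ascending: [14, 18, 21, 22, 25, 43, 45]
Find 21 in the sorted list.
21 is at position 3 (1-indexed).
Final answer: 3


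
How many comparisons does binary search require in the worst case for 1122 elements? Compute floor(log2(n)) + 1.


Binary search halves the search space each step.
Maximum comparisons = floor(log2(1122)) + 1
log2(1122) = 10.1319
floor(log2(1122)) = 10, so 10 + 1 = 11
Final answer: 11


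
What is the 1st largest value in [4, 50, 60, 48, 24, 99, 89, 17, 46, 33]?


Sort descending: [99, 89, 60, 50, 48, 46, 33, 24, 17, 4]
The 1st element (1-indexed) is at index 0.
Value = 99
Final answer: 99


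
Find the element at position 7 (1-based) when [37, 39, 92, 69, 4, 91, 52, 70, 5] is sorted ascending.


Sort ascending: [4, 5, 37, 39, 52, 69, 70, 91, 92]
The 7th element (1-indexed) is at index 6.
Value = 70
Final answer: 70


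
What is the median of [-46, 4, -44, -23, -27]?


First, sort the list: [-46, -44, -27, -23, 4]
The list has 5 elements (odd count).
The middle index is 2 (0-based), and the element there is -27.
Final answer: -27


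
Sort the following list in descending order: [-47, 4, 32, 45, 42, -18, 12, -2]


Original list: [-47, 4, 32, 45, 42, -18, 12, -2]
Repeatedly take the largest remaining element:
  Remaining [-47, 4, 32, 45, 42, -18, 12, -2] -> largest is 45
  Remaining [-47, 4, 32, 42, -18, 12, -2] -> largest is 42
  Remaining [-47, 4, 32, -18, 12, -2] -> largest is 32
  Remaining [-47, 4, -18, 12, -2] -> largest is 12
  Remaining [-47, 4, -18, -2] -> largest is 4
  Remaining [-47, -18, -2] -> largest is -2
  Remaining [-47, -18] -> largest is -18
  Remaining [-47] -> largest is -47
Collecting the picks in order gives the descending list.
Final answer: [45, 42, 32, 12, 4, -2, -18, -47]


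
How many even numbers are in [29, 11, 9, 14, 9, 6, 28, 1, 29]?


Check each element:
  29 is odd
  11 is odd
  9 is odd
  14 is even
  9 is odd
  6 is even
  28 is even
  1 is odd
  29 is odd
Evens: [14, 6, 28]
Count of evens = 3
Final answer: 3


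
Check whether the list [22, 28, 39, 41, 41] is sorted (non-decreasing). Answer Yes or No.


Check consecutive pairs:
  22 <= 28? True
  28 <= 39? True
  39 <= 41? True
  41 <= 41? True
Every consecutive pair is in order, so the list is non-decreasing.
Final answer: Yes


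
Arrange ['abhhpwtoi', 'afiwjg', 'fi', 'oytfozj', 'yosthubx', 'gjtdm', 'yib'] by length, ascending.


Compute lengths:
  'abhhpwtoi' has length 9
  'afiwjg' has length 6
  'fi' has length 2
  'oytfozj' has length 7
  'yosthubx' has length 8
  'gjtdm' has length 5
  'yib' has length 3
Lengths in increasing order: 2 < 3 < 5 < 6 < 7 < 8 < 9
Listing the words in that order gives the answer.
Final answer: ['fi', 'yib', 'gjtdm', 'afiwjg', 'oytfozj', 'yosthubx', 'abhhpwtoi']


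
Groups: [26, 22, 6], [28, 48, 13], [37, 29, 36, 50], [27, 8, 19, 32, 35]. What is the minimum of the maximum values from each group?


Find max of each group:
  Group 1: [26, 22, 6] -> max = 26
  Group 2: [28, 48, 13] -> max = 48
  Group 3: [37, 29, 36, 50] -> max = 50
  Group 4: [27, 8, 19, 32, 35] -> max = 35
Maxes: [26, 48, 50, 35]
Minimum of maxes = 26
Final answer: 26


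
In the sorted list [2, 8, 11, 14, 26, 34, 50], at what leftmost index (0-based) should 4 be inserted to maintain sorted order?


List is sorted: [2, 8, 11, 14, 26, 34, 50]
We need the leftmost position where 4 can be inserted, i.e. the first index whose element is >= 4 (or the end of the list if none is).
Binary search with low=0, high=7 (0-based indices):
  low=0, high=7, mid=3: a[3]=14 >= 4, so high = 3
  low=0, high=3, mid=1: a[1]=8 >= 4, so high = 1
  low=0, high=1, mid=0: a[0]=2 < 4, so low = 1
Now low = high = 1, so the insertion index is 1.
Final answer: 1


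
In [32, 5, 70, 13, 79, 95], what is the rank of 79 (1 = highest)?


Sort descending: [95, 79, 70, 32, 13, 5]
Find 79 in the sorted list.
79 is at position 2.
Final answer: 2


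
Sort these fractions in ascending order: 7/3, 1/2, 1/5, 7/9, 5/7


Convert to decimal for comparison:
  7/3 = 2.3333
  1/2 = 0.5
  1/5 = 0.2
  7/9 = 0.7778
  5/7 = 0.7143
Decimals in increasing order: 0.2 < 0.5 < 0.7143 < 0.7778 < 2.3333
Writing each back as its fraction gives the sorted order.
Final answer: 1/5, 1/2, 5/7, 7/9, 7/3


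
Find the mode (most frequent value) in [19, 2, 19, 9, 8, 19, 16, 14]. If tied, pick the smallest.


Count the frequency of each value:
  2 appears 1 time(s)
  8 appears 1 time(s)
  9 appears 1 time(s)
  14 appears 1 time(s)
  16 appears 1 time(s)
  19 appears 3 time(s)
Maximum frequency is 3.
Only 19 reaches that frequency, so it is the mode.
Final answer: 19


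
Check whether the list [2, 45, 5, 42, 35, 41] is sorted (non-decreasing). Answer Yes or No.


Check consecutive pairs:
  2 <= 45? True
  45 <= 5? False
  5 <= 42? True
  42 <= 35? False
  35 <= 41? True
2 consecutive pair(s) are out of order, so the list is not sorted.
Final answer: No


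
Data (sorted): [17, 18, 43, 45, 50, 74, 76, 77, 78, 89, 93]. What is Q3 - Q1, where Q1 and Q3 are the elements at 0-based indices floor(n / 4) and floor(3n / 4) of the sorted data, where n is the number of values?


The data has n = 11 elements.
Q1 index = floor(11 / 4) = floor(2.75) = 2; Q3 index = floor(3 * 11 / 4) = floor(8.25) = 8
Q1 = element at index 2 = 43
Q3 = element at index 8 = 78
IQR = 78 - 43 = 35
Final answer: 35


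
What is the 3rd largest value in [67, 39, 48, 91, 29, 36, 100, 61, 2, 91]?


Sort descending: [100, 91, 91, 67, 61, 48, 39, 36, 29, 2]
The 3rd element (1-indexed) is at index 2.
Value = 91
Final answer: 91


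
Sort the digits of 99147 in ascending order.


The number 99147 has digits: 9, 9, 1, 4, 7
Sorted: 1, 4, 7, 9, 9
Joining the sorted digits gives the result.
Final answer: 14799


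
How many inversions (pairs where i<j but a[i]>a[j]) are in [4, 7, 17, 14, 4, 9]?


For each element, count the later elements that are smaller than it:
  4 (index 0): smaller elements after it = [] -> 0
  7 (index 1): smaller elements after it = [4] -> 1
  17 (index 2): smaller elements after it = [14, 4, 9] -> 3
  14 (index 3): smaller elements after it = [4, 9] -> 2
  4 (index 4): smaller elements after it = [] -> 0
Total inversions = 0 + 1 + 3 + 2 + 0 = 6
Final answer: 6


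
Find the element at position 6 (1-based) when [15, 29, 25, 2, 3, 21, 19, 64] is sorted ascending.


Sort ascending: [2, 3, 15, 19, 21, 25, 29, 64]
The 6th element (1-indexed) is at index 5.
Value = 25
Final answer: 25


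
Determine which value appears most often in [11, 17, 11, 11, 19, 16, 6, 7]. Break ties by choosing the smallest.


Count the frequency of each value:
  6 appears 1 time(s)
  7 appears 1 time(s)
  11 appears 3 time(s)
  16 appears 1 time(s)
  17 appears 1 time(s)
  19 appears 1 time(s)
Maximum frequency is 3.
Only 11 reaches that frequency, so it is the mode.
Final answer: 11


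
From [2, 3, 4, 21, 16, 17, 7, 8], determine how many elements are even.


Check each element:
  2 is even
  3 is odd
  4 is even
  21 is odd
  16 is even
  17 is odd
  7 is odd
  8 is even
Evens: [2, 4, 16, 8]
Count of evens = 4
Final answer: 4


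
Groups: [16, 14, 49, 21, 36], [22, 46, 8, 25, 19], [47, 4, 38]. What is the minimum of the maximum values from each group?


Find max of each group:
  Group 1: [16, 14, 49, 21, 36] -> max = 49
  Group 2: [22, 46, 8, 25, 19] -> max = 46
  Group 3: [47, 4, 38] -> max = 47
Maxes: [49, 46, 47]
Minimum of maxes = 46
Final answer: 46


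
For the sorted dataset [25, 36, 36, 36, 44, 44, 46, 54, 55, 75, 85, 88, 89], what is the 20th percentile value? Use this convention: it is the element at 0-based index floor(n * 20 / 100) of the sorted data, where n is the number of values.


The dataset has n = 13 elements.
Index = floor(13 * 20 / 100) = floor(260 / 100) = floor(2.6) = 2
Counting from index 0 in the sorted data, the element at index 2 is 36.
Final answer: 36


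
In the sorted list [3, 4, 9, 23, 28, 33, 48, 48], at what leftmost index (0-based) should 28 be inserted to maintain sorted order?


List is sorted: [3, 4, 9, 23, 28, 33, 48, 48]
We need the leftmost position where 28 can be inserted, i.e. the first index whose element is >= 28 (or the end of the list if none is).
Binary search with low=0, high=8 (0-based indices):
  low=0, high=8, mid=4: a[4]=28 >= 28, so high = 4
  low=0, high=4, mid=2: a[2]=9 < 28, so low = 3
  low=3, high=4, mid=3: a[3]=23 < 28, so low = 4
Now low = high = 4, so the insertion index is 4.
Final answer: 4


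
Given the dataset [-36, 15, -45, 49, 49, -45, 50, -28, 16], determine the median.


First, sort the list: [-45, -45, -36, -28, 15, 16, 49, 49, 50]
The list has 9 elements (odd count).
The middle index is 4 (0-based), and the element there is 15.
Final answer: 15


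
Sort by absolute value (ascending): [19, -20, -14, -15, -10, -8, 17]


Compute absolute values:
  |19| = 19
  |-20| = 20
  |-14| = 14
  |-15| = 15
  |-10| = 10
  |-8| = 8
  |17| = 17
Absolute values in increasing order: 8 < 10 < 14 < 15 < 17 < 19 < 20
Listing the original numbers in that order gives the answer.
Final answer: [-8, -10, -14, -15, 17, 19, -20]


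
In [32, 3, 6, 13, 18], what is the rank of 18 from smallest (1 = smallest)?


Sort ascending: [3, 6, 13, 18, 32]
Find 18 in the sorted list.
18 is at position 4 (1-indexed).
Final answer: 4


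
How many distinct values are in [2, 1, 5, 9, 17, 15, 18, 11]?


List all unique values:
Distinct values: [1, 2, 5, 9, 11, 15, 17, 18]
Count = 8
Final answer: 8


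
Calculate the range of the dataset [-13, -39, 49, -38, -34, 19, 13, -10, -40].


Maximum value: 49
Minimum value: -40
Range = 49 - (-40) = 89
Final answer: 89


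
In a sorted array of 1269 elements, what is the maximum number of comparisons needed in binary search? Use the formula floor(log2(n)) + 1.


Binary search halves the search space each step.
Maximum comparisons = floor(log2(1269)) + 1
log2(1269) = 10.3095
floor(log2(1269)) = 10, so 10 + 1 = 11
Final answer: 11


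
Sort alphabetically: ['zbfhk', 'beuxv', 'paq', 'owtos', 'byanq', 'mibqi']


Compare strings character by character (the first differing letter decides):
  'beuxv' < 'byanq' since 'e' < 'y' at position 2
  'byanq' < 'mibqi' since 'b' < 'm' at position 1
  'mibqi' < 'owtos' since 'm' < 'o' at position 1
  'owtos' < 'paq' since 'o' < 'p' at position 1
  'paq' < 'zbfhk' since 'p' < 'z' at position 1
Chaining these comparisons gives the alphabetical order.
Final answer: ['beuxv', 'byanq', 'mibqi', 'owtos', 'paq', 'zbfhk']


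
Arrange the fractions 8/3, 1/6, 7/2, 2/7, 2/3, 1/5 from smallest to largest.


Convert to decimal for comparison:
  8/3 = 2.6667
  1/6 = 0.1667
  7/2 = 3.5
  2/7 = 0.2857
  2/3 = 0.6667
  1/5 = 0.2
Decimals in increasing order: 0.1667 < 0.2 < 0.2857 < 0.6667 < 2.6667 < 3.5
Writing each back as its fraction gives the sorted order.
Final answer: 1/6, 1/5, 2/7, 2/3, 8/3, 7/2


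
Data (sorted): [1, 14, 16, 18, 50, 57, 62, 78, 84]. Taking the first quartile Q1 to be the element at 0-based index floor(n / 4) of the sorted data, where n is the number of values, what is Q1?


The list has n = 9 elements.
Q1 index = floor(9 / 4) = floor(2.25) = 2
Counting from index 0 in the sorted data, the element at index 2 is 16.
Final answer: 16


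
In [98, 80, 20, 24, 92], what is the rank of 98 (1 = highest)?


Sort descending: [98, 92, 80, 24, 20]
Find 98 in the sorted list.
98 is at position 1.
Final answer: 1


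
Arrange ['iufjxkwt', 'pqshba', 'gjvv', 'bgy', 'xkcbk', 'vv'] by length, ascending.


Compute lengths:
  'iufjxkwt' has length 8
  'pqshba' has length 6
  'gjvv' has length 4
  'bgy' has length 3
  'xkcbk' has length 5
  'vv' has length 2
Lengths in increasing order: 2 < 3 < 4 < 5 < 6 < 8
Listing the words in that order gives the answer.
Final answer: ['vv', 'bgy', 'gjvv', 'xkcbk', 'pqshba', 'iufjxkwt']


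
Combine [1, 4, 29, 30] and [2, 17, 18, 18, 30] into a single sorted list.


List A: [1, 4, 29, 30]
List B: [2, 17, 18, 18, 30]
Repeatedly compare the front elements and take the smaller:
  1 vs 2 -> take 1
  4 vs 2 -> take 2
  4 vs 17 -> take 4
  29 vs 17 -> take 17
  29 vs 18 -> take 18
  29 vs 18 -> take 18
  29 vs 30 -> take 29
  30 vs 30 -> take 30
  A is exhausted; append the rest of B: [30]
Final answer: [1, 2, 4, 17, 18, 18, 29, 30, 30]


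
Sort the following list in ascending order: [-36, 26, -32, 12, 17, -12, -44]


Original list: [-36, 26, -32, 12, 17, -12, -44]
Repeatedly take the smallest remaining element:
  Remaining [-36, 26, -32, 12, 17, -12, -44] -> smallest is -44
  Remaining [-36, 26, -32, 12, 17, -12] -> smallest is -36
  Remaining [26, -32, 12, 17, -12] -> smallest is -32
  Remaining [26, 12, 17, -12] -> smallest is -12
  Remaining [26, 12, 17] -> smallest is 12
  Remaining [26, 17] -> smallest is 17
  Remaining [26] -> smallest is 26
Collecting the picks in order gives the sorted list.
Final answer: [-44, -36, -32, -12, 12, 17, 26]


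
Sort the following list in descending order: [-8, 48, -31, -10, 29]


Original list: [-8, 48, -31, -10, 29]
Repeatedly take the largest remaining element:
  Remaining [-8, 48, -31, -10, 29] -> largest is 48
  Remaining [-8, -31, -10, 29] -> largest is 29
  Remaining [-8, -31, -10] -> largest is -8
  Remaining [-31, -10] -> largest is -10
  Remaining [-31] -> largest is -31
Collecting the picks in order gives the descending list.
Final answer: [48, 29, -8, -10, -31]


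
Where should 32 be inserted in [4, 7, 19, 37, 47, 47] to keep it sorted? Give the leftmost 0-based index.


List is sorted: [4, 7, 19, 37, 47, 47]
We need the leftmost position where 32 can be inserted, i.e. the first index whose element is >= 32 (or the end of the list if none is).
Binary search with low=0, high=6 (0-based indices):
  low=0, high=6, mid=3: a[3]=37 >= 32, so high = 3
  low=0, high=3, mid=1: a[1]=7 < 32, so low = 2
  low=2, high=3, mid=2: a[2]=19 < 32, so low = 3
Now low = high = 3, so the insertion index is 3.
Final answer: 3


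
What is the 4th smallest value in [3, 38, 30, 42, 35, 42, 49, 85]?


Sort ascending: [3, 30, 35, 38, 42, 42, 49, 85]
The 4th element (1-indexed) is at index 3.
Value = 38
Final answer: 38


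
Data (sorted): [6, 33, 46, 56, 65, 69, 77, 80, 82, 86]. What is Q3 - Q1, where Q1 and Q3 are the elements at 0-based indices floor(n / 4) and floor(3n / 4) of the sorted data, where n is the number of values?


The data has n = 10 elements.
Q1 index = floor(10 / 4) = floor(2.5) = 2; Q3 index = floor(3 * 10 / 4) = floor(7.5) = 7
Q1 = element at index 2 = 46
Q3 = element at index 7 = 80
IQR = 80 - 46 = 34
Final answer: 34


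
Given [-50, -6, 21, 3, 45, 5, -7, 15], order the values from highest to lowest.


Original list: [-50, -6, 21, 3, 45, 5, -7, 15]
Repeatedly take the largest remaining element:
  Remaining [-50, -6, 21, 3, 45, 5, -7, 15] -> largest is 45
  Remaining [-50, -6, 21, 3, 5, -7, 15] -> largest is 21
  Remaining [-50, -6, 3, 5, -7, 15] -> largest is 15
  Remaining [-50, -6, 3, 5, -7] -> largest is 5
  Remaining [-50, -6, 3, -7] -> largest is 3
  Remaining [-50, -6, -7] -> largest is -6
  Remaining [-50, -7] -> largest is -7
  Remaining [-50] -> largest is -50
Collecting the picks in order gives the descending list.
Final answer: [45, 21, 15, 5, 3, -6, -7, -50]


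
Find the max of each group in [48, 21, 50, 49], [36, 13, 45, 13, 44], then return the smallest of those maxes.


Find max of each group:
  Group 1: [48, 21, 50, 49] -> max = 50
  Group 2: [36, 13, 45, 13, 44] -> max = 45
Maxes: [50, 45]
Minimum of maxes = 45
Final answer: 45


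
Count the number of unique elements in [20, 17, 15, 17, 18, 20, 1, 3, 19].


List all unique values:
Distinct values: [1, 3, 15, 17, 18, 19, 20]
Count = 7
Final answer: 7
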